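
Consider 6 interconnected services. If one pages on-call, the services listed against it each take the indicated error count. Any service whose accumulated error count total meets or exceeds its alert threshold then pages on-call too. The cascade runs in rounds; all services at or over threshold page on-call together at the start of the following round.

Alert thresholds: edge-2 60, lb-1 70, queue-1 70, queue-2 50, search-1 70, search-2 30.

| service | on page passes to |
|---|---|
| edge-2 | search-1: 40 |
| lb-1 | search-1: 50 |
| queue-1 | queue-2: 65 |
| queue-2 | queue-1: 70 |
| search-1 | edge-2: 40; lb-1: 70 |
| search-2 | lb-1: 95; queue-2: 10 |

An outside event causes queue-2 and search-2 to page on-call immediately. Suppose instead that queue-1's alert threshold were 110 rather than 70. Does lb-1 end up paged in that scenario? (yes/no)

With queue-1's alert threshold at 110:
Round 1 — queue-2, search-2 page on-call (initial).
  lb-1: +95 → 95 ≥ 70
  queue-1: +70 → 70 < 110
Round 2 — lb-1 pages on-call.
  search-1: +50 → 50 < 70
No further pages.

yes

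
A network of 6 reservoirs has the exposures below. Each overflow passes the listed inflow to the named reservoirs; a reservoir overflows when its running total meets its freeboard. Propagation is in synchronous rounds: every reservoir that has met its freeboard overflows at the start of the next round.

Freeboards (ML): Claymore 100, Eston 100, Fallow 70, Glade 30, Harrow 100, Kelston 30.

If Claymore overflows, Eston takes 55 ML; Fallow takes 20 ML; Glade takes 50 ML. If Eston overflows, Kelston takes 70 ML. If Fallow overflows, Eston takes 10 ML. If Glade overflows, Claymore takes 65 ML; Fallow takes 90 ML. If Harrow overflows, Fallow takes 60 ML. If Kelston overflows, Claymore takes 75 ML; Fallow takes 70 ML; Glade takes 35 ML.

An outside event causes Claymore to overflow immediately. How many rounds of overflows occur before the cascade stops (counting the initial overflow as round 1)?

3

Round 1 — Claymore overflows (initial).
  Eston: +55 → 55 < 100
  Fallow: +20 → 20 < 70
  Glade: +50 → 50 ≥ 30
Round 2 — Glade overflows.
  Fallow: +90 → 110 ≥ 70
Round 3 — Fallow overflows.
  Eston: +10 → 65 < 100
No further overflows.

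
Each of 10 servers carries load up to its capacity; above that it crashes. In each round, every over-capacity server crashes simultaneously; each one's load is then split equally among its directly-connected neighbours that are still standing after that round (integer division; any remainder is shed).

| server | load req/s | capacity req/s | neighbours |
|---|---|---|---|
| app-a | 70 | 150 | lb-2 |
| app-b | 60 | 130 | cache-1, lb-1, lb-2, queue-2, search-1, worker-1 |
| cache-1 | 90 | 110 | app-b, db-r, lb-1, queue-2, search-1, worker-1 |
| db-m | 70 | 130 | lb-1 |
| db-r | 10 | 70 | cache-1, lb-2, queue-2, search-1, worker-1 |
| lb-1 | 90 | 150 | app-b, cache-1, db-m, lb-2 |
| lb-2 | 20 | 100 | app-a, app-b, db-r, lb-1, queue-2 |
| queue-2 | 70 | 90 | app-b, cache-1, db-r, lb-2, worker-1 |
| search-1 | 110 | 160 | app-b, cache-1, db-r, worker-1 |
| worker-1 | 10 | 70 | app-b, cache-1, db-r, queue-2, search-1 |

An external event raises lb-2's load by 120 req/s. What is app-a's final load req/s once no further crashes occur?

98

Round 1 — lb-2 at 140 > 100. lb-2 crashes.
  lb-2 sheds 140 req/s to app-a, app-b, db-r, lb-1, queue-2: 28 each.
    app-a: 70+28 = 98 ≤ 150
    app-b: 60+28 = 88 ≤ 130
    db-r: 10+28 = 38 ≤ 70
    lb-1: 90+28 = 118 ≤ 150
    queue-2: 70+28 = 98 > 90
Round 2 — queue-2 crashes.
  queue-2 sheds 98 req/s to app-b, cache-1, db-r, worker-1: 24 each (2 lost).
    app-b: 88+24 = 112 ≤ 130
    cache-1: 90+24 = 114 > 110
    db-r: 38+24 = 62 ≤ 70
    worker-1: 10+24 = 34 ≤ 70
Round 3 — cache-1 crashes.
  cache-1 sheds 114 req/s to app-b, db-r, lb-1, search-1, worker-1: 22 each (4 lost).
    app-b: 112+22 = 134 > 130
    db-r: 62+22 = 84 > 70
    lb-1: 118+22 = 140 ≤ 150
    search-1: 110+22 = 132 ≤ 160
    worker-1: 34+22 = 56 ≤ 70
Round 4 — app-b, db-r crash.
  app-b sheds 134 req/s to lb-1, search-1, worker-1: 44 each (2 lost).
    lb-1: 140+44 = 184 > 150
    search-1: 132+44 = 176 > 160
    worker-1: 56+44 = 100 > 70
  db-r sheds 84 req/s to search-1, worker-1: 42 each.
    search-1: 176+42 = 218 > 160
    worker-1: 100+42 = 142 > 70
Round 5 — lb-1, search-1, worker-1 crash.
  lb-1 sheds 184 req/s to db-m: 184 each.
    db-m: 70+184 = 254 > 130
  search-1 sheds 218 req/s: no online neighbours, lost.
  worker-1 sheds 142 req/s: no online neighbours, lost.
Round 6 — db-m crashes.
  db-m sheds 254 req/s: no online neighbours, lost.
No further crashes.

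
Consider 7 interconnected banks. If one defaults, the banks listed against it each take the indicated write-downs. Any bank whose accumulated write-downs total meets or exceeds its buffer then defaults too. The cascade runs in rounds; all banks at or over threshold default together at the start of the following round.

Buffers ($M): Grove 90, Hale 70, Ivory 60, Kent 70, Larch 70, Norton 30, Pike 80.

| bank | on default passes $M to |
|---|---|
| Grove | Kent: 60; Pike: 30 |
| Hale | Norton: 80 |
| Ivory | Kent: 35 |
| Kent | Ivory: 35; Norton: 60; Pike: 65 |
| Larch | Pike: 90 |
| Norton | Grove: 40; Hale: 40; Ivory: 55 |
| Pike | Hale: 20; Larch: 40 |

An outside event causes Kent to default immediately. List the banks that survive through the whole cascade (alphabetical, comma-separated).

Grove, Hale, Larch, Pike

Round 1 — Kent defaults (initial).
  Ivory: +35 → 35 < 60
  Norton: +60 → 60 ≥ 30
  Pike: +65 → 65 < 80
Round 2 — Norton defaults.
  Grove: +40 → 40 < 90
  Hale: +40 → 40 < 70
  Ivory: +55 → 90 ≥ 60
Round 3 — Ivory defaults.
No further defaults.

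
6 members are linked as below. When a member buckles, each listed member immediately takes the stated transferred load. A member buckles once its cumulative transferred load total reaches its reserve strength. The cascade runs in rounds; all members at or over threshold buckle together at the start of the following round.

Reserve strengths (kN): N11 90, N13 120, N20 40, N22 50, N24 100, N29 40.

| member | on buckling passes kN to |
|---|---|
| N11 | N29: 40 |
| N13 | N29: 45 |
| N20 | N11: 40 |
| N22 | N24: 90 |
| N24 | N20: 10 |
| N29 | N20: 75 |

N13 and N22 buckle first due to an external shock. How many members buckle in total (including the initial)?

4

Round 1 — N13, N22 buckle (initial).
  N24: +90 → 90 < 100
  N29: +45 → 45 ≥ 40
Round 2 — N29 buckles.
  N20: +75 → 75 ≥ 40
Round 3 — N20 buckles.
  N11: +40 → 40 < 90
No further bucklings.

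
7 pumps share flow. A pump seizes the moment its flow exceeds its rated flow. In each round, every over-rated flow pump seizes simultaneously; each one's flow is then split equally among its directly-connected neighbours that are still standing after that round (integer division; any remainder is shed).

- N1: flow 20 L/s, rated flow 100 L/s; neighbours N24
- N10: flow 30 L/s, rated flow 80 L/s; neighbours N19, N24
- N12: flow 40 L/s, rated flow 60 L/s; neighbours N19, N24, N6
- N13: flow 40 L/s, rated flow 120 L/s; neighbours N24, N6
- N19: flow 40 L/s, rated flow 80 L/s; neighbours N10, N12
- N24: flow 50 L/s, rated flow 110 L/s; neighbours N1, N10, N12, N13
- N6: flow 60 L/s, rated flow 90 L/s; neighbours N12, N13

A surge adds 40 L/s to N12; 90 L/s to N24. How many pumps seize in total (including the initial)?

4

Round 1 — N12 at 80 > 60; N24 at 140 > 110. N12, N24 seize.
  N12 sheds 80 L/s to N19, N6: 40 each.
    N19: 40+40 = 80 ≤ 80
    N6: 60+40 = 100 > 90
  N24 sheds 140 L/s to N1, N10, N13: 46 each (2 lost).
    N1: 20+46 = 66 ≤ 100
    N10: 30+46 = 76 ≤ 80
    N13: 40+46 = 86 ≤ 120
Round 2 — N6 seizes.
  N6 sheds 100 L/s to N13: 100 each.
    N13: 86+100 = 186 > 120
Round 3 — N13 seizes.
  N13 sheds 186 L/s: no online neighbours, lost.
No further seizures.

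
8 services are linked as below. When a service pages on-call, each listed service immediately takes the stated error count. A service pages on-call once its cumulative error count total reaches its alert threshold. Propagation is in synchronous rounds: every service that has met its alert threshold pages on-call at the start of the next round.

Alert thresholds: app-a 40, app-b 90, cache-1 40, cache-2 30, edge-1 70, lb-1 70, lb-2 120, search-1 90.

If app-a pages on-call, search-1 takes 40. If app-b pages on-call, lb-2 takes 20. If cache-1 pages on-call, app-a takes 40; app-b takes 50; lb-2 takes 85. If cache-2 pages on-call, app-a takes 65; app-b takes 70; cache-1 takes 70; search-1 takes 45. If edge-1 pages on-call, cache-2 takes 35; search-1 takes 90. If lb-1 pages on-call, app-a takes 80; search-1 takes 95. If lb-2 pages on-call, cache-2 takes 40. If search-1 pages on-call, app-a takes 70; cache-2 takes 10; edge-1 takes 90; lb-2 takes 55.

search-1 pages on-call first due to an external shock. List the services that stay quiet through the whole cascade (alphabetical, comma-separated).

lb-1

Round 1 — search-1 pages on-call (initial).
  app-a: +70 → 70 ≥ 40
  cache-2: +10 → 10 < 30
  edge-1: +90 → 90 ≥ 70
  lb-2: +55 → 55 < 120
Round 2 — app-a, edge-1 page on-call.
  cache-2: +35 → 45 ≥ 30
Round 3 — cache-2 pages on-call.
  app-b: +70 → 70 < 90
  cache-1: +70 → 70 ≥ 40
Round 4 — cache-1 pages on-call.
  app-b: +50 → 120 ≥ 90
  lb-2: +85 → 140 ≥ 120
Round 5 — app-b, lb-2 page on-call.
No further pages.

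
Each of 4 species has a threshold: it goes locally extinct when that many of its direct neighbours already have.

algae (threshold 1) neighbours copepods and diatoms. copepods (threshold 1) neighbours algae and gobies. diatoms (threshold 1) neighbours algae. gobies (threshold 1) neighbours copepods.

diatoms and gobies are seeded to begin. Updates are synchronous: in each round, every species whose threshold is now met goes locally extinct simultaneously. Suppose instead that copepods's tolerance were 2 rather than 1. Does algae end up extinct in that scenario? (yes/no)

With copepods's tolerance at 2:
Round 1 — diatoms, gobies go locally extinct (initial).
Round 2 — checking thresholds:
  algae: 1 of 2 neighbours ≥ 1, goes locally extinct.
  copepods: 1 of 2 neighbours < 2, holds.
Round 3 — checking thresholds:
  copepods: 2 of 2 neighbours ≥ 2, goes locally extinct.
Round 4 — no new extinctions; cascade stops.

yes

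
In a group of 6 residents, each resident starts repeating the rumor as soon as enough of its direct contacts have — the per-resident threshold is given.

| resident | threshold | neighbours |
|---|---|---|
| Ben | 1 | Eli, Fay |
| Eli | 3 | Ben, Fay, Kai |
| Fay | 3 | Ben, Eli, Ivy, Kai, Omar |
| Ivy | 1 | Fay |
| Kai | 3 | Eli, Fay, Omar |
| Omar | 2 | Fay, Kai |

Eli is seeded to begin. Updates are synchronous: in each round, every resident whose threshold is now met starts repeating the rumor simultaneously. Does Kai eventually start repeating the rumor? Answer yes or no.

no

Round 1 — Eli starts repeating the rumor (initial).
Round 2 — checking thresholds:
  Ben: 1 of 2 neighbours ≥ 1, starts repeating the rumor.
  Fay: 1 of 5 neighbours < 3, below threshold.
  Kai: 1 of 3 neighbours < 3, below threshold.
Round 3 — no new spreads; cascade stops.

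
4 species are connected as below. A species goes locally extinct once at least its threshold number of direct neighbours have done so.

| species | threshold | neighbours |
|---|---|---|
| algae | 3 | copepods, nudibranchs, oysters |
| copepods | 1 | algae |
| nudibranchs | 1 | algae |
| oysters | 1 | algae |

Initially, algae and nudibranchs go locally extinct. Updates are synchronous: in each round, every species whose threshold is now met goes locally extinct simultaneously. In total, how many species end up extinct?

4

Round 1 — algae, nudibranchs go locally extinct (initial).
Round 2 — checking thresholds:
  copepods: 1 of 1 neighbours ≥ 1, goes locally extinct.
  oysters: 1 of 1 neighbours ≥ 1, goes locally extinct.
Round 3 — no new extinctions; cascade stops.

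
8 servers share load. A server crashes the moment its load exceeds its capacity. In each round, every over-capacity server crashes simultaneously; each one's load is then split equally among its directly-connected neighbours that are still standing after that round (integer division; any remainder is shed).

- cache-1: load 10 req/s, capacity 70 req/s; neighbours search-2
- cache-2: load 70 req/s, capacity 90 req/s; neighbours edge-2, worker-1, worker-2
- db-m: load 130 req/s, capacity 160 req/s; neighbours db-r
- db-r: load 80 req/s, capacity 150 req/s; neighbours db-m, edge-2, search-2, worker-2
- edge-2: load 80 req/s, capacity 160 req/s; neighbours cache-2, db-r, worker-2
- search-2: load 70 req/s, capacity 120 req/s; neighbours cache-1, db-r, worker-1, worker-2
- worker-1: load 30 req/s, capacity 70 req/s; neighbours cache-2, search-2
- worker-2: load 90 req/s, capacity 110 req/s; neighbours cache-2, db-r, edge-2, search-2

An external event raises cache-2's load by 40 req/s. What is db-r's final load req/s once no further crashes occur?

122

Round 1 — cache-2 at 110 > 90. cache-2 crashes.
  cache-2 sheds 110 req/s to edge-2, worker-1, worker-2: 36 each (2 lost).
    edge-2: 80+36 = 116 ≤ 160
    worker-1: 30+36 = 66 ≤ 70
    worker-2: 90+36 = 126 > 110
Round 2 — worker-2 crashes.
  worker-2 sheds 126 req/s to db-r, edge-2, search-2: 42 each.
    db-r: 80+42 = 122 ≤ 150
    edge-2: 116+42 = 158 ≤ 160
    search-2: 70+42 = 112 ≤ 120
No further crashes.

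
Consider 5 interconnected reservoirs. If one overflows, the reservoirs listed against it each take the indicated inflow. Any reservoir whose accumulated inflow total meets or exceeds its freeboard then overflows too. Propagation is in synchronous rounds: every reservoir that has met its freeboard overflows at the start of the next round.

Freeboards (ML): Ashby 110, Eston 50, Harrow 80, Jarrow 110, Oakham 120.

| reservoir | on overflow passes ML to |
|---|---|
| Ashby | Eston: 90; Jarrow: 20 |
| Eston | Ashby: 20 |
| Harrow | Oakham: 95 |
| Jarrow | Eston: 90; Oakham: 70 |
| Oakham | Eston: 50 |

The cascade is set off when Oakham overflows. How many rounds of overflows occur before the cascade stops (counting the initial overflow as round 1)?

Round 1 — Oakham overflows (initial).
  Eston: +50 → 50 ≥ 50
Round 2 — Eston overflows.
  Ashby: +20 → 20 < 110
No further overflows.

2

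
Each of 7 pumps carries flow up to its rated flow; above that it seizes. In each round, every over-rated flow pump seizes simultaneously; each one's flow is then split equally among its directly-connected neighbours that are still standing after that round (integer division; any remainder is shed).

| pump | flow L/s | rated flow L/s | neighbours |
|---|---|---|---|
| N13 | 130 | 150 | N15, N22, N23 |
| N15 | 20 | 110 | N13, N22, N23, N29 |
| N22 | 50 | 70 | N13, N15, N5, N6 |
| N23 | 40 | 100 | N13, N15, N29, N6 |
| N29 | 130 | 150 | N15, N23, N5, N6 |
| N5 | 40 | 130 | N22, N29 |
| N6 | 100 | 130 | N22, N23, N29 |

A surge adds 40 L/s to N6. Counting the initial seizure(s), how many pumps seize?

6

Round 1 — N6 at 140 > 130. N6 seizes.
  N6 sheds 140 L/s to N22, N23, N29: 46 each (2 lost).
    N22: 50+46 = 96 > 70
    N23: 40+46 = 86 ≤ 100
    N29: 130+46 = 176 > 150
Round 2 — N22, N29 seize.
  N22 sheds 96 L/s to N13, N15, N5: 32 each.
    N13: 130+32 = 162 > 150
    N15: 20+32 = 52 ≤ 110
    N5: 40+32 = 72 ≤ 130
  N29 sheds 176 L/s to N15, N23, N5: 58 each (2 lost).
    N15: 52+58 = 110 ≤ 110
    N23: 86+58 = 144 > 100
    N5: 72+58 = 130 ≤ 130
Round 3 — N13, N23 seize.
  N13 sheds 162 L/s to N15: 162 each.
    N15: 110+162 = 272 > 110
  N23 sheds 144 L/s to N15: 144 each.
    N15: 272+144 = 416 > 110
Round 4 — N15 seizes.
  N15 sheds 416 L/s: no online neighbours, lost.
No further seizures.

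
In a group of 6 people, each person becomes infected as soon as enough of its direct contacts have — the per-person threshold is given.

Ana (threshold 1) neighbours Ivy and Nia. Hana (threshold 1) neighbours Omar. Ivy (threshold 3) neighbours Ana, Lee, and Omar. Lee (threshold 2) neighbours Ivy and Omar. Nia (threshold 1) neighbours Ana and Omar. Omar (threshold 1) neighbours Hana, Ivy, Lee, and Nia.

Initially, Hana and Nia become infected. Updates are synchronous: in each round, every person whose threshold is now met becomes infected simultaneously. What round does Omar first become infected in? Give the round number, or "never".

Round 1 — Hana, Nia become infected (initial).
Round 2 — checking thresholds:
  Ana: 1 of 2 neighbours ≥ 1, becomes infected.
  Omar: 2 of 4 neighbours ≥ 1, becomes infected.
Round 3 — no new infections; cascade stops.

2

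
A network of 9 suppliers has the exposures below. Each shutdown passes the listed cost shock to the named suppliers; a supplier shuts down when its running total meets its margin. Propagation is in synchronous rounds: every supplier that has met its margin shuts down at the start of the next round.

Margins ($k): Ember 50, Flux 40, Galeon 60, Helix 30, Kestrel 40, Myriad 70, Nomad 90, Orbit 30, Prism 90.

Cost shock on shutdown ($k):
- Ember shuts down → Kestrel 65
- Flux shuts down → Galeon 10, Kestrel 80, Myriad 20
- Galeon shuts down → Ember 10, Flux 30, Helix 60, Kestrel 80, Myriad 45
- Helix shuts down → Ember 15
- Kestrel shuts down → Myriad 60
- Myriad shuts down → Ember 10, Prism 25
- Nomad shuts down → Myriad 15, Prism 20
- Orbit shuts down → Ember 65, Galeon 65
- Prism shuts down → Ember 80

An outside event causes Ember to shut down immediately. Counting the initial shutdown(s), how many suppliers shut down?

2

Round 1 — Ember shuts down (initial).
  Kestrel: +65 → 65 ≥ 40
Round 2 — Kestrel shuts down.
  Myriad: +60 → 60 < 70
No further shutdowns.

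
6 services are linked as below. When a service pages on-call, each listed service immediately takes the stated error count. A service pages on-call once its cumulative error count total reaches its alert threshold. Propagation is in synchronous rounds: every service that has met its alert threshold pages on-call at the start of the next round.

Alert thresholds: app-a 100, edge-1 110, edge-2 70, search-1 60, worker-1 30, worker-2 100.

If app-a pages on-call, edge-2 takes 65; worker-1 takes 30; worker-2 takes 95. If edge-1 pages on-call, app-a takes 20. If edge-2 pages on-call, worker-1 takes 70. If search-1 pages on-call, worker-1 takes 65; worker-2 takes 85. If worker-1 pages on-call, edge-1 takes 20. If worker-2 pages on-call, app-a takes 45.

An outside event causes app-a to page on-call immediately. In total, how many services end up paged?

Round 1 — app-a pages on-call (initial).
  edge-2: +65 → 65 < 70
  worker-1: +30 → 30 ≥ 30
  worker-2: +95 → 95 < 100
Round 2 — worker-1 pages on-call.
  edge-1: +20 → 20 < 110
No further pages.

2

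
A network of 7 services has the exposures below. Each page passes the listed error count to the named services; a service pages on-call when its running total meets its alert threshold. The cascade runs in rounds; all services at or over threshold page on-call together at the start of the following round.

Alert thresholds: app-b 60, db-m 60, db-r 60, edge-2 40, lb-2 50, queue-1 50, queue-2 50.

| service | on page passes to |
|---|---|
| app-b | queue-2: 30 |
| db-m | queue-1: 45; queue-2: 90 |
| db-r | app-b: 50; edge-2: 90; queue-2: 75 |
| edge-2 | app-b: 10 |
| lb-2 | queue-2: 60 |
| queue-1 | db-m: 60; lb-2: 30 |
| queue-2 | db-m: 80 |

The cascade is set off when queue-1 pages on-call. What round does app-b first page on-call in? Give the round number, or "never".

Round 1 — queue-1 pages on-call (initial).
  db-m: +60 → 60 ≥ 60
  lb-2: +30 → 30 < 50
Round 2 — db-m pages on-call.
  queue-2: +90 → 90 ≥ 50
Round 3 — queue-2 pages on-call.
No further pages.

never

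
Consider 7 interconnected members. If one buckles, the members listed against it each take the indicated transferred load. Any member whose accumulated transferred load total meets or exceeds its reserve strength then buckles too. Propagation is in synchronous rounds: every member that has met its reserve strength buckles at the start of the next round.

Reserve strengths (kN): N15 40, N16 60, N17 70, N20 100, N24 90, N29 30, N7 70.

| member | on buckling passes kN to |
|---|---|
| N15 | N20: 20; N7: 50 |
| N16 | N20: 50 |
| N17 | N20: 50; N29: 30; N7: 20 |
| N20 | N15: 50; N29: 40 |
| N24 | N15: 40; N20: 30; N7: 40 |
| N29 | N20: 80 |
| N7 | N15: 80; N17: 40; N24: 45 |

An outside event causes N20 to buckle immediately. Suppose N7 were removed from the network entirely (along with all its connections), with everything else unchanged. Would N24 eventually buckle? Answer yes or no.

no

With N7 removed:
Round 1 — N20 buckles (initial).
  N15: +50 → 50 ≥ 40
  N29: +40 → 40 ≥ 30
Round 2 — N15, N29 buckle.
No further bucklings.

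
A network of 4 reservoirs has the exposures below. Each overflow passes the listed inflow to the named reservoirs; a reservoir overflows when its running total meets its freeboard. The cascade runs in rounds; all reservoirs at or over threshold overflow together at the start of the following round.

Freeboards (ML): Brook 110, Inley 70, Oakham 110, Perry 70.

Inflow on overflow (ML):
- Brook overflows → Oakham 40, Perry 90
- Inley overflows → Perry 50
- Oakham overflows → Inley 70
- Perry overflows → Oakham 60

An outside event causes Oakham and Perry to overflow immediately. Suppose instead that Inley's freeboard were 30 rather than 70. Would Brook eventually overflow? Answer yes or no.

With Inley's freeboard at 30:
Round 1 — Oakham, Perry overflow (initial).
  Inley: +70 → 70 ≥ 30
Round 2 — Inley overflows.
No further overflows.

no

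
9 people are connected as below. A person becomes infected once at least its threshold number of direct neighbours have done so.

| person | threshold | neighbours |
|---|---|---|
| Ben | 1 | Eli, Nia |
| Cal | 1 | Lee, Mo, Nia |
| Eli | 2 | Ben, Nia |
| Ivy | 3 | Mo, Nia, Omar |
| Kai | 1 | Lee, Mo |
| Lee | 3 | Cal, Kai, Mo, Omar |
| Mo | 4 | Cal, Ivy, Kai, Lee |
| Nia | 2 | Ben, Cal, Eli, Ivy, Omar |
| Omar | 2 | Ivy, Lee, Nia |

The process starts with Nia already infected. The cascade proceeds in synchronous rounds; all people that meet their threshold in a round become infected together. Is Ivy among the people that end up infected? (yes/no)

Round 1 — Nia becomes infected (initial).
Round 2 — checking thresholds:
  Ben: 1 of 2 neighbours ≥ 1, becomes infected.
  Cal: 1 of 3 neighbours ≥ 1, becomes infected.
  Eli: 1 of 2 neighbours < 2, not yet.
  Ivy: 1 of 3 neighbours < 3, not yet.
  Omar: 1 of 3 neighbours < 2, not yet.
Round 3 — checking thresholds:
  Eli: 2 of 2 neighbours ≥ 2, becomes infected.
  Ivy: 1 of 3 neighbours < 3, not yet.
  Lee: 1 of 4 neighbours < 3, not yet.
  Mo: 1 of 4 neighbours < 4, not yet.
  Omar: 1 of 3 neighbours < 2, not yet.
Round 4 — no new infections; cascade stops.

no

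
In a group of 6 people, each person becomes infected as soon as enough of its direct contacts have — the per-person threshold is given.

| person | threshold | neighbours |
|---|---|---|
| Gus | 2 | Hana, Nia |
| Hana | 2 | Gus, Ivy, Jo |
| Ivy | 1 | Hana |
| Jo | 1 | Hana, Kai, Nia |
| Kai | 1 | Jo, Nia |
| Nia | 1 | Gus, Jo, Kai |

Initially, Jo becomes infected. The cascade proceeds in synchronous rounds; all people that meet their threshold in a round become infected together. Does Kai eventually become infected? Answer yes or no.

yes

Round 1 — Jo becomes infected (initial).
Round 2 — checking thresholds:
  Hana: 1 of 3 neighbours < 2, below threshold.
  Kai: 1 of 2 neighbours ≥ 1, becomes infected.
  Nia: 1 of 3 neighbours ≥ 1, becomes infected.
Round 3 — no new infections; cascade stops.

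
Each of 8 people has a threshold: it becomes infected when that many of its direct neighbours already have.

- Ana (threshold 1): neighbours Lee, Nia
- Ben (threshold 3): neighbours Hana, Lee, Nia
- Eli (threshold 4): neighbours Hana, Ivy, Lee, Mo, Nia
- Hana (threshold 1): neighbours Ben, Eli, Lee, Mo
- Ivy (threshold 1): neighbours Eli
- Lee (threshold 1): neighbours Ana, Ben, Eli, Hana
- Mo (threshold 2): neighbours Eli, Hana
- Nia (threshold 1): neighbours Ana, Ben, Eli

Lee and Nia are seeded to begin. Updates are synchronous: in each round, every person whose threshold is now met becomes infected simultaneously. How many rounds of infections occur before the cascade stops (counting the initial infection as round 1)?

3

Round 1 — Lee, Nia become infected (initial).
Round 2 — checking thresholds:
  Ana: 2 of 2 neighbours ≥ 1, becomes infected.
  Ben: 2 of 3 neighbours < 3, not yet.
  Eli: 2 of 5 neighbours < 4, not yet.
  Hana: 1 of 4 neighbours ≥ 1, becomes infected.
Round 3 — checking thresholds:
  Ben: 3 of 3 neighbours ≥ 3, becomes infected.
  Eli: 3 of 5 neighbours < 4, not yet.
  Mo: 1 of 2 neighbours < 2, not yet.
Round 4 — no new infections; cascade stops.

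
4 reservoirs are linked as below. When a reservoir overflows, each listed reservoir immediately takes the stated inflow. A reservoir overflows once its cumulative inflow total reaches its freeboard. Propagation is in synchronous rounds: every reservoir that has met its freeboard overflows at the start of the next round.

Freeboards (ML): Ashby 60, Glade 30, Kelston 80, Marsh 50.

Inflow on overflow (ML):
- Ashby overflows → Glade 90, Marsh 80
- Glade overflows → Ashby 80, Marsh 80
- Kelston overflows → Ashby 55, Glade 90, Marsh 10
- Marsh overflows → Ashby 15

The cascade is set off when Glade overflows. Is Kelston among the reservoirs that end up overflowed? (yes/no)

no

Round 1 — Glade overflows (initial).
  Ashby: +80 → 80 ≥ 60
  Marsh: +80 → 80 ≥ 50
Round 2 — Ashby, Marsh overflow.
No further overflows.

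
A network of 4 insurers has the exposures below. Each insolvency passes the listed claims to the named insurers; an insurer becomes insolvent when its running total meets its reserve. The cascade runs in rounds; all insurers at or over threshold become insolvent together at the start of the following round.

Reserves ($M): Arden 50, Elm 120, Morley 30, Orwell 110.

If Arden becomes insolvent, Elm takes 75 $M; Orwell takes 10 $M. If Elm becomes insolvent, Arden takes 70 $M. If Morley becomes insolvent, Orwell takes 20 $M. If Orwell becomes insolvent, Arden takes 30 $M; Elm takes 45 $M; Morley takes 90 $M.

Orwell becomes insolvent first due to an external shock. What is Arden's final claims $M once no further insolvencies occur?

30

Round 1 — Orwell becomes insolvent (initial).
  Arden: +30 → 30 < 50
  Elm: +45 → 45 < 120
  Morley: +90 → 90 ≥ 30
Round 2 — Morley becomes insolvent.
No further insolvencies.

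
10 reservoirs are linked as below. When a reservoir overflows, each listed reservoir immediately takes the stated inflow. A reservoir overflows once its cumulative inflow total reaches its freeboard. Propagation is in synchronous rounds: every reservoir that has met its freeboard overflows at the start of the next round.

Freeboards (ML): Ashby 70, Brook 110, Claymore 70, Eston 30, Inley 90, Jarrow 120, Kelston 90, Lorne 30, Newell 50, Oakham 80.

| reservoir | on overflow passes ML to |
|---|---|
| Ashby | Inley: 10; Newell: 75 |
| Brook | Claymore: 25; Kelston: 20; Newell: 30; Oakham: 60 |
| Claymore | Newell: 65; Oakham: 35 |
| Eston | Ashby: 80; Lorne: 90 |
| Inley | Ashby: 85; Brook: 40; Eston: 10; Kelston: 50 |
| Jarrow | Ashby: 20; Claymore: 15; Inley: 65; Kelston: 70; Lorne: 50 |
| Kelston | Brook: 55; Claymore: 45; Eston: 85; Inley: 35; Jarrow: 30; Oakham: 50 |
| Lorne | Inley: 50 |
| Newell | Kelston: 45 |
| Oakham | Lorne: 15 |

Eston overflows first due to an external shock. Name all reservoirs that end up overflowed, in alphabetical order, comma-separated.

Ashby, Eston, Lorne, Newell

Round 1 — Eston overflows (initial).
  Ashby: +80 → 80 ≥ 70
  Lorne: +90 → 90 ≥ 30
Round 2 — Ashby, Lorne overflow.
  Inley: +10+50 → 60 < 90
  Newell: +75 → 75 ≥ 50
Round 3 — Newell overflows.
  Kelston: +45 → 45 < 90
No further overflows.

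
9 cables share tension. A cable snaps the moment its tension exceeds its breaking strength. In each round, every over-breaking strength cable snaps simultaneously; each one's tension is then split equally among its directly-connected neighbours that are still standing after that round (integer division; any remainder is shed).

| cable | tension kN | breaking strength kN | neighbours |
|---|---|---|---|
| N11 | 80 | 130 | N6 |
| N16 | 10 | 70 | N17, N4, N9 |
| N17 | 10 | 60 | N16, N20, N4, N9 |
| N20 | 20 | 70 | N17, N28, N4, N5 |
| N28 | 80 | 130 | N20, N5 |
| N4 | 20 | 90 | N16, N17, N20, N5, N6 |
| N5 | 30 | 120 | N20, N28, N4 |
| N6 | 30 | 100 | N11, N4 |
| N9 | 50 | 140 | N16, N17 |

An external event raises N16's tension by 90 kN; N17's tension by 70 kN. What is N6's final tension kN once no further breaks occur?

62

Round 1 — N16 at 100 > 70; N17 at 80 > 60. N16, N17 snap.
  N16 sheds 100 kN to N4, N9: 50 each.
    N4: 20+50 = 70 ≤ 90
    N9: 50+50 = 100 ≤ 140
  N17 sheds 80 kN to N20, N4, N9: 26 each (2 lost).
    N20: 20+26 = 46 ≤ 70
    N4: 70+26 = 96 > 90
    N9: 100+26 = 126 ≤ 140
Round 2 — N4 snaps.
  N4 sheds 96 kN to N20, N5, N6: 32 each.
    N20: 46+32 = 78 > 70
    N5: 30+32 = 62 ≤ 120
    N6: 30+32 = 62 ≤ 100
Round 3 — N20 snaps.
  N20 sheds 78 kN to N28, N5: 39 each.
    N28: 80+39 = 119 ≤ 130
    N5: 62+39 = 101 ≤ 120
No further breaks.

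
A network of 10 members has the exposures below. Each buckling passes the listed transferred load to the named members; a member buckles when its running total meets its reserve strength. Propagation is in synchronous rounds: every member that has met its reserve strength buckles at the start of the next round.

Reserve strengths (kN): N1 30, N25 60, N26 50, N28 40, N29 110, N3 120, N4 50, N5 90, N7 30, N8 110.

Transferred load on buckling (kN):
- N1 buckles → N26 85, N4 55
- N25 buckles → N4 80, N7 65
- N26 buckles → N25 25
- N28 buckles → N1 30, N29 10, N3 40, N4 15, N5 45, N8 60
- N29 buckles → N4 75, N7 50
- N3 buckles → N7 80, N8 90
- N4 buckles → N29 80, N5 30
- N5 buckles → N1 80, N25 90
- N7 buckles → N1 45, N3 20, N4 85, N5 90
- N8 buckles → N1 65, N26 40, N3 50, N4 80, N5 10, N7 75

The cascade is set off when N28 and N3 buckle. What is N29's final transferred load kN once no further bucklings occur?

Round 1 — N28, N3 buckle (initial).
  N1: +30 → 30 ≥ 30
  N29: +10 → 10 < 110
  N4: +15 → 15 < 50
  N5: +45 → 45 < 90
  N7: +80 → 80 ≥ 30
  N8: +60+90 → 150 ≥ 110
Round 2 — N1, N7, N8 buckle.
  N26: +85+40 → 125 ≥ 50
  N4: +55+85+80 → 235 ≥ 50
  N5: +90+10 → 145 ≥ 90
Round 3 — N26, N4, N5 buckle.
  N25: +25+90 → 115 ≥ 60
  N29: +80 → 90 < 110
Round 4 — N25 buckles.
No further bucklings.

90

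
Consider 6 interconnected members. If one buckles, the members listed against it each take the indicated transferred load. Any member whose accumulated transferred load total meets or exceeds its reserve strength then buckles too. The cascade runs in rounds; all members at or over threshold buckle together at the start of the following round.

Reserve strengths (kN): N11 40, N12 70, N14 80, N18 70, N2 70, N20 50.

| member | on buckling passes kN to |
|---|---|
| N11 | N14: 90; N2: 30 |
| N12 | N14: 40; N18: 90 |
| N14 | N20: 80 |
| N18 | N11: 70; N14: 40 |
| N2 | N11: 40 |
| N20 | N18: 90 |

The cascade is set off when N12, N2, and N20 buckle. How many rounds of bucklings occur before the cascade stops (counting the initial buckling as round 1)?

Round 1 — N12, N2, N20 buckle (initial).
  N11: +40 → 40 ≥ 40
  N14: +40 → 40 < 80
  N18: +90+90 → 180 ≥ 70
Round 2 — N11, N18 buckle.
  N14: +90+40 → 170 ≥ 80
Round 3 — N14 buckles.
No further bucklings.

3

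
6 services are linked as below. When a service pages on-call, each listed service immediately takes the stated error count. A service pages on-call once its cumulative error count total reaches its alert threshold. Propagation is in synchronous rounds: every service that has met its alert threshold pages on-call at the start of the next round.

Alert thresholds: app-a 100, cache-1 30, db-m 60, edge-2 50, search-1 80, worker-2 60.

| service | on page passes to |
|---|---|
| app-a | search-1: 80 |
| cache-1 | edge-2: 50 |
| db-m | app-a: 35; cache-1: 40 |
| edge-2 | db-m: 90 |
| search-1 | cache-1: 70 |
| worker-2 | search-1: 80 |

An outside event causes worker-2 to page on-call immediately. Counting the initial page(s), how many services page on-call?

5

Round 1 — worker-2 pages on-call (initial).
  search-1: +80 → 80 ≥ 80
Round 2 — search-1 pages on-call.
  cache-1: +70 → 70 ≥ 30
Round 3 — cache-1 pages on-call.
  edge-2: +50 → 50 ≥ 50
Round 4 — edge-2 pages on-call.
  db-m: +90 → 90 ≥ 60
Round 5 — db-m pages on-call.
  app-a: +35 → 35 < 100
No further pages.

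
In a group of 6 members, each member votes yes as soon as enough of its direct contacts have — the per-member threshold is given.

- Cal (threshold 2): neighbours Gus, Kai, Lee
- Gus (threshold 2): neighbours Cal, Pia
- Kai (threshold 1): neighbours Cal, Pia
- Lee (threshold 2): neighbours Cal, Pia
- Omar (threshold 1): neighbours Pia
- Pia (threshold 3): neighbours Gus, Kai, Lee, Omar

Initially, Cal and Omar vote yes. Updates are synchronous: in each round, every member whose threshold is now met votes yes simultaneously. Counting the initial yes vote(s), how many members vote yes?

Round 1 — Cal, Omar vote yes (initial).
Round 2 — checking thresholds:
  Gus: 1 of 2 neighbours < 2, holds.
  Kai: 1 of 2 neighbours ≥ 1, votes yes.
  Lee: 1 of 2 neighbours < 2, holds.
  Pia: 1 of 4 neighbours < 3, holds.
Round 3 — no new yes votes; cascade stops.

3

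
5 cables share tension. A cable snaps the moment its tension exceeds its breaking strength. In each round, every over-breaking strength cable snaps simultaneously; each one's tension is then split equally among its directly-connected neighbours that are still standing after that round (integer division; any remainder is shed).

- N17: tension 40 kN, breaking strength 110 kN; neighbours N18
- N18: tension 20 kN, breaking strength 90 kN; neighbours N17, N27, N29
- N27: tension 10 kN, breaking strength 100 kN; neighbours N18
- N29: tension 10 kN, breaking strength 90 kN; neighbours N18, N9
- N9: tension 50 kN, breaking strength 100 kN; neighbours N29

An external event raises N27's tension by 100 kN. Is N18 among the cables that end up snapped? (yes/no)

yes

Round 1 — N27 at 110 > 100. N27 snaps.
  N27 sheds 110 kN to N18: 110 each.
    N18: 20+110 = 130 > 90
Round 2 — N18 snaps.
  N18 sheds 130 kN to N17, N29: 65 each.
    N17: 40+65 = 105 ≤ 110
    N29: 10+65 = 75 ≤ 90
No further breaks.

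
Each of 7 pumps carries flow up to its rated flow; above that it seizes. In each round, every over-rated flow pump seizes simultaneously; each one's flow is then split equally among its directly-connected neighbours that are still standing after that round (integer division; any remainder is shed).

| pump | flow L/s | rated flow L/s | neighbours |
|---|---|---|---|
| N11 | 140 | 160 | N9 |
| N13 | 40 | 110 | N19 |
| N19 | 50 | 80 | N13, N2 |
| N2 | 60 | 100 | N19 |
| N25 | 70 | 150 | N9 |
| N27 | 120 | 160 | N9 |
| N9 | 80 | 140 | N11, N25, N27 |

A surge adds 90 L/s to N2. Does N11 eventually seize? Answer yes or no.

Round 1 — N2 at 150 > 100. N2 seizes.
  N2 sheds 150 L/s to N19: 150 each.
    N19: 50+150 = 200 > 80
Round 2 — N19 seizes.
  N19 sheds 200 L/s to N13: 200 each.
    N13: 40+200 = 240 > 110
Round 3 — N13 seizes.
  N13 sheds 240 L/s: no online neighbours, lost.
No further seizures.

no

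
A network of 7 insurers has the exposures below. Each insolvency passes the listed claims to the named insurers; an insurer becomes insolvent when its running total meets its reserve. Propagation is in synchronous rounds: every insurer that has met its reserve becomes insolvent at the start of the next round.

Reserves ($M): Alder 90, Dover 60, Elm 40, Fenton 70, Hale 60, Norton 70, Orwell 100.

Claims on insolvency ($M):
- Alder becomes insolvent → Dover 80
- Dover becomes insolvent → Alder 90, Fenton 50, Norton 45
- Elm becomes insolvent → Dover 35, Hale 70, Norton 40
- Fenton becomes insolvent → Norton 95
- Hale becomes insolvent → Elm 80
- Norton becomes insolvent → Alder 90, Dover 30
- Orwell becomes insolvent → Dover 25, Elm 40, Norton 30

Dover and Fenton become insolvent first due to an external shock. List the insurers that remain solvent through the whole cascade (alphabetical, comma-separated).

Round 1 — Dover, Fenton become insolvent (initial).
  Alder: +90 → 90 ≥ 90
  Norton: +45+95 → 140 ≥ 70
Round 2 — Alder, Norton become insolvent.
No further insolvencies.

Elm, Hale, Orwell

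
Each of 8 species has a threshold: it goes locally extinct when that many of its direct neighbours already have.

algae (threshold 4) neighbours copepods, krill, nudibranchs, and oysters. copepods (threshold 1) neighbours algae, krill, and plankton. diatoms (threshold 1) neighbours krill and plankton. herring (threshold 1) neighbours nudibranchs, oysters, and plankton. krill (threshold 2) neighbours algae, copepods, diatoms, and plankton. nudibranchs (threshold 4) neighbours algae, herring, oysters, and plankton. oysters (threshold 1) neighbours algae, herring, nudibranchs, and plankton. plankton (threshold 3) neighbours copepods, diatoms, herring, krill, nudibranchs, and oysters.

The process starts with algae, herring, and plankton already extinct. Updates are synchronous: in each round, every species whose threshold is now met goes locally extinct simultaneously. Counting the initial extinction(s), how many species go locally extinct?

Round 1 — algae, herring, plankton go locally extinct (initial).
Round 2 — checking thresholds:
  copepods: 2 of 3 neighbours ≥ 1, goes locally extinct.
  diatoms: 1 of 2 neighbours ≥ 1, goes locally extinct.
  krill: 2 of 4 neighbours ≥ 2, goes locally extinct.
  nudibranchs: 3 of 4 neighbours < 4, below threshold.
  oysters: 3 of 4 neighbours ≥ 1, goes locally extinct.
Round 3 — checking thresholds:
  nudibranchs: 4 of 4 neighbours ≥ 4, goes locally extinct.
Round 4 — no new extinctions; cascade stops.

8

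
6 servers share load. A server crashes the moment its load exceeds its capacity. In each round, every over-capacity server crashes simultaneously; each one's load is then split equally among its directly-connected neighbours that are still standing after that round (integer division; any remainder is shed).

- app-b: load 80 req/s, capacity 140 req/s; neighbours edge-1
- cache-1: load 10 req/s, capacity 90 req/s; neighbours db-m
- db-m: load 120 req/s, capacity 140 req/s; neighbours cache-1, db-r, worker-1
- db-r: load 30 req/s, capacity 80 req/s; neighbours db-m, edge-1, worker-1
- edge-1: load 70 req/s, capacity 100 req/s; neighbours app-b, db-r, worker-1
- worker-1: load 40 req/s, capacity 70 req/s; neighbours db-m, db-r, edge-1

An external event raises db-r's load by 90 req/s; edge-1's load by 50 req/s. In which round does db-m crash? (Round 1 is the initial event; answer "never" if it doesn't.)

2

Round 1 — db-r at 120 > 80; edge-1 at 120 > 100. db-r, edge-1 crash.
  db-r sheds 120 req/s to db-m, worker-1: 60 each.
    db-m: 120+60 = 180 > 140
    worker-1: 40+60 = 100 > 70
  edge-1 sheds 120 req/s to app-b, worker-1: 60 each.
    app-b: 80+60 = 140 ≤ 140
    worker-1: 100+60 = 160 > 70
Round 2 — db-m, worker-1 crash.
  db-m sheds 180 req/s to cache-1: 180 each.
    cache-1: 10+180 = 190 > 90
  worker-1 sheds 160 req/s: no online neighbours, lost.
Round 3 — cache-1 crashes.
  cache-1 sheds 190 req/s: no online neighbours, lost.
No further crashes.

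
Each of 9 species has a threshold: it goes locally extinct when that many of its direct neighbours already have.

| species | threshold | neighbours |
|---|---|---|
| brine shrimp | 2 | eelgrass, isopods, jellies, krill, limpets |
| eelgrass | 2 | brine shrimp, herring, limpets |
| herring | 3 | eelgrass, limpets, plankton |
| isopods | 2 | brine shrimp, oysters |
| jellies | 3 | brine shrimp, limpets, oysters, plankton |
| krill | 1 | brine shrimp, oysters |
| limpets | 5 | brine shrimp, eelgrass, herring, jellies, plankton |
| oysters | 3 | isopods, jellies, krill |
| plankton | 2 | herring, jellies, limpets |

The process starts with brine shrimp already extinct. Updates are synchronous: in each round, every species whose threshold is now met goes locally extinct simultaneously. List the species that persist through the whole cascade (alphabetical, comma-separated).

eelgrass, herring, isopods, jellies, limpets, oysters, plankton

Round 1 — brine shrimp goes locally extinct (initial).
Round 2 — checking thresholds:
  eelgrass: 1 of 3 neighbours < 2, below threshold.
  isopods: 1 of 2 neighbours < 2, below threshold.
  jellies: 1 of 4 neighbours < 3, below threshold.
  krill: 1 of 2 neighbours ≥ 1, goes locally extinct.
  limpets: 1 of 5 neighbours < 5, below threshold.
Round 3 — no new extinctions; cascade stops.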